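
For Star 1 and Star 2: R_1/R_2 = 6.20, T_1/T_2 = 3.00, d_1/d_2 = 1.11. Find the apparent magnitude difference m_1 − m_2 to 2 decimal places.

-8.51

L_1/L_2 = (6.20)²(3.00)⁴ = 3114.
F_1/F_2 = (L_1/L_2)/(d_1/d_2)² = 3114/1.232 = 2527.
m_1 − m_2 = −2.5 log₁₀(2527) = -8.51.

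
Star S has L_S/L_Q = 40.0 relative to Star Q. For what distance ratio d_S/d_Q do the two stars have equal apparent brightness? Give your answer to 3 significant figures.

Equal flux requires L_S/d_S² = L_Q/d_Q², so d_S/d_Q = √(L_S/L_Q)
= √(40.0) = 6.325.

6.32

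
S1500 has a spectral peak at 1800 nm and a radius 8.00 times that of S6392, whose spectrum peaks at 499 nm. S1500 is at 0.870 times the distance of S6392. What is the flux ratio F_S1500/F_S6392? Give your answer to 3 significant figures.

0.499

Wien's law: T_S1500/T_S6392 = λ_S6392/λ_S1500 = 499/1800 = 0.2772.
L_S1500/L_S6392 = (R_S1500/R_S6392)²(T_S1500/T_S6392)⁴ = (8.00)²(0.2772)⁴ = 0.3780.
F_S1500/F_S6392 = (L_S1500/L_S6392)/(d_S1500/d_S6392)² = 0.3780/(0.870)² = 0.4994.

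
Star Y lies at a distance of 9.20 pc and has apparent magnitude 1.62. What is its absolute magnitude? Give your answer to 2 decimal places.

M = m − 5 log₁₀(d/10 pc) = 1.62 − 5 log₁₀(9.20/10)
  = 1.62 − 5 × -0.036 = 1.62 − -0.18 = 1.80.

1.80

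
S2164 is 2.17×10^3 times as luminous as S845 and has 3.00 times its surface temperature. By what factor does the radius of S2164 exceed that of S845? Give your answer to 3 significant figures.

L ∝ R²T⁴ gives R ∝ √L / T², so
R_S2164/R_S845 = √(2.17×10^3) / (3.00)² = 46.58 / 9.000 = 5.176.

5.18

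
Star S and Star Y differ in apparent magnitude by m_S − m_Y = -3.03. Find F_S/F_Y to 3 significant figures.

16.3

F_S/F_Y = 10^(−(m_S − m_Y)/2.5) = 10^(3.03/2.5) = 10^1.212 = 16.29.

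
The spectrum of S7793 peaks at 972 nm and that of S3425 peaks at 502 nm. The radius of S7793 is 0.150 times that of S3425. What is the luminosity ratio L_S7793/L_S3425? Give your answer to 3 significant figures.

0.00160

Wien's law gives T ∝ 1/λ_max, so T_S7793/T_S3425 = λ_S3425/λ_S7793 = 502/972 = 0.5165.
Then L ∝ R²T⁴ gives L_S7793/L_S3425 = (0.150)² × (0.5165)⁴ = 0.02250 × 0.07115 = 0.001601.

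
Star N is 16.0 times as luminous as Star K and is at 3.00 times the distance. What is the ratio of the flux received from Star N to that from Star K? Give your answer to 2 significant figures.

1.8

F = L/(4πd²), so F_N/F_K = (L_N/L_K) / (d_N/d_K)²
= 16.0 / (3.00)² = 16.0 / 9.000 = 1.778.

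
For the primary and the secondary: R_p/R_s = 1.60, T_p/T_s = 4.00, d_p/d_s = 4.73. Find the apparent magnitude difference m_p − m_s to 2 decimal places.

L_p/L_s = (1.60)²(4.00)⁴ = 655.4.
F_p/F_s = (L_p/L_s)/(d_p/d_s)² = 655.4/22.37 = 29.29.
m_p − m_s = −2.5 log₁₀(29.29) = -3.67.

-3.67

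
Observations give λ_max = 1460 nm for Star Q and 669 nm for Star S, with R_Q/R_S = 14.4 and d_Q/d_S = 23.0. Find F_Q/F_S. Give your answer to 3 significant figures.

0.0173

Wien's law: T_Q/T_S = λ_S/λ_Q = 669/1460 = 0.4582.
L_Q/L_S = (R_Q/R_S)²(T_Q/T_S)⁴ = (14.4)²(0.4582)⁴ = 9.142.
F_Q/F_S = (L_Q/L_S)/(d_Q/d_S)² = 9.142/(23.0)² = 0.01728.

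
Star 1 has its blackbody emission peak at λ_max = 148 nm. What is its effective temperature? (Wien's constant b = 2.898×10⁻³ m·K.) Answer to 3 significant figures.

T = b/λ_max = 2.898×10⁻³ / (148×10⁻⁹) = 1.958×10^4 K.

1.96×10^4 K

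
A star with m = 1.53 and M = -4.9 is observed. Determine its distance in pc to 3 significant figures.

m − M = 5 log₁₀(d/10 pc)
1.53 − (-4.9) = 6.43 = 5 log₁₀(d/10)
d = 10 × 10^(6.43/5) = 10 × 10^1.286 = 193.2 pc.

193 pc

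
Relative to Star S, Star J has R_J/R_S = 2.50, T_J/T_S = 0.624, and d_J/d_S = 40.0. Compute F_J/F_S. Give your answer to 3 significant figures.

L_J/L_S = (R_J/R_S)²(T_J/T_S)⁴ = (2.50)² × (0.624)⁴ = 0.9476.
F_J/F_S = (L_J/L_S)/(d_J/d_S)² = 0.9476 / (40.0)² = 5.922×10^-4.

5.92×10^-4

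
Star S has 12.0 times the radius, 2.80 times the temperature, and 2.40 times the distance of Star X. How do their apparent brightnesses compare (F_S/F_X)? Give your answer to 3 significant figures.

L_S/L_X = (R_S/R_X)²(T_S/T_X)⁴ = (12.0)² × (2.80)⁴ = 8851.
F_S/F_X = (L_S/L_X)/(d_S/d_X)² = 8851 / (2.40)² = 1537.

1.54×10^3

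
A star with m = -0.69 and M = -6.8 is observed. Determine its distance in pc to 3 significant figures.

m − M = 5 log₁₀(d/10 pc)
-0.69 − (-6.8) = 6.11 = 5 log₁₀(d/10)
d = 10 × 10^(6.11/5) = 10 × 10^1.222 = 166.7 pc.

167 pc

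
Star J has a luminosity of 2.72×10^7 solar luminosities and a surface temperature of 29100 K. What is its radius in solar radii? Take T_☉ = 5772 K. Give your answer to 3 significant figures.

R/R_☉ = √(L/L_☉) / (T/T_☉)² = √(2.72×10^7) / (5.042)²
       = 5215 / 25.42 = 205.2.

205 solar radii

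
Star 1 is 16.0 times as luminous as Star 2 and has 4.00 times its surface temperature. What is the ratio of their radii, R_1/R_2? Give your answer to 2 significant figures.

L ∝ R²T⁴ gives R ∝ √L / T², so
R_1/R_2 = √(16.0) / (4.00)² = 4.000 / 16.00 = 0.2500.

0.25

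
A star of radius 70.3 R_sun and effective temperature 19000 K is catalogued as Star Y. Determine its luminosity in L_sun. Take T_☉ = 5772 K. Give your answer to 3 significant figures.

5.80×10^5 L_sun

L/L_☉ = (R/R_☉)² (T/T_☉)⁴ = (70.3)² × (19000/5772)⁴
       = 4942 × (3.292)⁴ = 4942 × 117.4 = 5.803×10^5.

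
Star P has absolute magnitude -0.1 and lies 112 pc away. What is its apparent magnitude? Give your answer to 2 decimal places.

5.15

m = M + 5 log₁₀(d/10 pc) = -0.1 + 5 log₁₀(112/10)
  = -0.1 + 5 × 1.049 = -0.1 + 5.25 = 5.15.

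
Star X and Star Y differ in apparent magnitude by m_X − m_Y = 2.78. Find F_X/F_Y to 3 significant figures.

0.0773

F_X/F_Y = 10^(−(m_X − m_Y)/2.5) = 10^(-2.78/2.5) = 10^-1.112 = 0.07727.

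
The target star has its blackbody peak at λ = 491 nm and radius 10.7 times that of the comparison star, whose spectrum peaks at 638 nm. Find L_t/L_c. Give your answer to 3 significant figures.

326

Wien's law gives T ∝ 1/λ_max, so T_t/T_c = λ_c/λ_t = 638/491 = 1.299.
Then L ∝ R²T⁴ gives L_t/L_c = (10.7)² × (1.299)⁴ = 114.5 × 2.851 = 326.4.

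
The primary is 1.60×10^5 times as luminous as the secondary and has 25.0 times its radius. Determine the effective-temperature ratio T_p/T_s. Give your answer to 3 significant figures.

L ∝ R²T⁴ gives T ∝ (L/R²)^(1/4), so
T_p/T_s = (1.60×10^5 / 25.0²)^(1/4) = (256.0)^(1/4) = 4.000.

4.00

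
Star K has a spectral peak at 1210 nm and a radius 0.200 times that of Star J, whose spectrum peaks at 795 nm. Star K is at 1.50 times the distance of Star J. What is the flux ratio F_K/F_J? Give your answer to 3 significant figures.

Wien's law: T_K/T_J = λ_J/λ_K = 795/1210 = 0.6570.
L_K/L_J = (R_K/R_J)²(T_K/T_J)⁴ = (0.200)²(0.6570)⁴ = 0.007454.
F_K/F_J = (L_K/L_J)/(d_K/d_J)² = 0.007454/(1.50)² = 0.003313.

0.00331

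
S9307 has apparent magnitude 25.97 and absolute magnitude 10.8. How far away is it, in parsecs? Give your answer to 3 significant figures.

1.08×10^4 pc

m − M = 5 log₁₀(d/10 pc)
25.97 − (10.8) = 15.17 = 5 log₁₀(d/10)
d = 10 × 10^(15.17/5) = 10 × 10^3.034 = 1.081×10^4 pc.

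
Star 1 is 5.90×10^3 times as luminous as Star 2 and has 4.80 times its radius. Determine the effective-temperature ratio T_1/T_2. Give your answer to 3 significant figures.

L ∝ R²T⁴ gives T ∝ (L/R²)^(1/4), so
T_1/T_2 = (5.90×10^3 / 4.80²)^(1/4) = (256.1)^(1/4) = 4.000.

4.00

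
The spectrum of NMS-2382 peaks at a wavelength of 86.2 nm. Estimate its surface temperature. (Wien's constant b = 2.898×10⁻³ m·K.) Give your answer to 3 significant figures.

T = b/λ_max = 2.898×10⁻³ / (86.2×10⁻⁹) = 3.362×10^4 K.

3.36×10^4 K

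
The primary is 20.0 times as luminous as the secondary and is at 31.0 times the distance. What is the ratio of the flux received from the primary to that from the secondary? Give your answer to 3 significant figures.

0.0208

F = L/(4πd²), so F_p/F_s = (L_p/L_s) / (d_p/d_s)²
= 20.0 / (31.0)² = 20.0 / 961.0 = 0.02081.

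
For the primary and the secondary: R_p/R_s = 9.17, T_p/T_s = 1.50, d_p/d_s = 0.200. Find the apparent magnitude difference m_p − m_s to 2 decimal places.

L_p/L_s = (9.17)²(1.50)⁴ = 425.7.
F_p/F_s = (L_p/L_s)/(d_p/d_s)² = 425.7/0.04000 = 1.064×10^4.
m_p − m_s = −2.5 log₁₀(1.064×10^4) = -10.07.

-10.07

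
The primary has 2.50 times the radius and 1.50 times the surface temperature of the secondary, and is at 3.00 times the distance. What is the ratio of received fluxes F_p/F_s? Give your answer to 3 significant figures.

L_p/L_s = (R_p/R_s)²(T_p/T_s)⁴ = (2.50)² × (1.50)⁴ = 31.64.
F_p/F_s = (L_p/L_s)/(d_p/d_s)² = 31.64 / (3.00)² = 3.516.

3.52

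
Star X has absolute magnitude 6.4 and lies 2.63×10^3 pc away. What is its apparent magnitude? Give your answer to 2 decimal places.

m = M + 5 log₁₀(d/10 pc) = 6.4 + 5 log₁₀(2.63×10^3/10)
  = 6.4 + 5 × 2.420 = 6.4 + 12.10 = 18.50.

18.50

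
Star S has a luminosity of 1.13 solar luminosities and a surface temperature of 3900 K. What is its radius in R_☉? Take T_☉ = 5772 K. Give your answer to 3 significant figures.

R/R_☉ = √(L/L_☉) / (T/T_☉)² = √(1.13) / (0.6757)²
       = 1.063 / 0.4565 = 2.328.

2.33 R_☉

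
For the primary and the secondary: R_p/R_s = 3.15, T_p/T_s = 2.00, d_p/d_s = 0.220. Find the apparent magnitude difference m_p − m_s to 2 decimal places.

-8.79

L_p/L_s = (3.15)²(2.00)⁴ = 158.8.
F_p/F_s = (L_p/L_s)/(d_p/d_s)² = 158.8/0.04840 = 3280.
m_p − m_s = −2.5 log₁₀(3280) = -8.79.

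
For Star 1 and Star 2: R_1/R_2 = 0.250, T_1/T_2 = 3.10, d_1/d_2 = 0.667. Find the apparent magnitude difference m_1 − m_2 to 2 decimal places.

-2.78

L_1/L_2 = (0.250)²(3.10)⁴ = 5.772.
F_1/F_2 = (L_1/L_2)/(d_1/d_2)² = 5.772/0.4449 = 12.97.
m_1 − m_2 = −2.5 log₁₀(12.97) = -2.78.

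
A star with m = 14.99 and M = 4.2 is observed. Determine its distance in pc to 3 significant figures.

1.44×10^3 pc

m − M = 5 log₁₀(d/10 pc)
14.99 − (4.2) = 10.79 = 5 log₁₀(d/10)
d = 10 × 10^(10.79/5) = 10 × 10^2.158 = 1439 pc.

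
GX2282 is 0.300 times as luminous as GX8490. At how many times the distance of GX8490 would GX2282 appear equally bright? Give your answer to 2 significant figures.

0.55

Equal flux requires L_GX2282/d_GX2282² = L_GX8490/d_GX8490², so d_GX2282/d_GX8490 = √(L_GX2282/L_GX8490)
= √(0.300) = 0.5477.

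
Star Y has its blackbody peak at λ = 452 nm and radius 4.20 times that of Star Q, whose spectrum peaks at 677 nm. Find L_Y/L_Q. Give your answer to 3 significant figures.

Wien's law gives T ∝ 1/λ_max, so T_Y/T_Q = λ_Q/λ_Y = 677/452 = 1.498.
Then L ∝ R²T⁴ gives L_Y/L_Q = (4.20)² × (1.498)⁴ = 17.64 × 5.033 = 88.78.

88.8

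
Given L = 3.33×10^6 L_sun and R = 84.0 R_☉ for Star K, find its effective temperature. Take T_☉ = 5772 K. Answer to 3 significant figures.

T/T_☉ = (L/L_☉)^(1/4) / (R/R_☉)^(1/2)
T = 5772 × (3.33×10^6)^(1/4) / √(84.0) = 5772 × 42.72 / 9.165 = 2.690×10^4 K.

2.69×10^4 K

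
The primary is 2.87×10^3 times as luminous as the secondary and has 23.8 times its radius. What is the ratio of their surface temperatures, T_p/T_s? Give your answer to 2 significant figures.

L ∝ R²T⁴ gives T ∝ (L/R²)^(1/4), so
T_p/T_s = (2.87×10^3 / 23.8²)^(1/4) = (5.067)^(1/4) = 1.500.

1.5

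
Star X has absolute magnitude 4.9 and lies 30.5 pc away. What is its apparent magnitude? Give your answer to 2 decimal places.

7.32

m = M + 5 log₁₀(d/10 pc) = 4.9 + 5 log₁₀(30.5/10)
  = 4.9 + 5 × 0.484 = 4.9 + 2.42 = 7.32.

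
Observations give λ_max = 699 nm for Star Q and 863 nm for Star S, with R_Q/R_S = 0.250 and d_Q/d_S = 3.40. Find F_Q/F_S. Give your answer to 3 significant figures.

Wien's law: T_Q/T_S = λ_S/λ_Q = 863/699 = 1.235.
L_Q/L_S = (R_Q/R_S)²(T_Q/T_S)⁴ = (0.250)²(1.235)⁴ = 0.1452.
F_Q/F_S = (L_Q/L_S)/(d_Q/d_S)² = 0.1452/(3.40)² = 0.01256.

0.0126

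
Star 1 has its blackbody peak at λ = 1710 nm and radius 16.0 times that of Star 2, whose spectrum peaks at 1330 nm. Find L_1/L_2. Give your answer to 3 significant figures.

93.7

Wien's law gives T ∝ 1/λ_max, so T_1/T_2 = λ_2/λ_1 = 1330/1710 = 0.7778.
Then L ∝ R²T⁴ gives L_1/L_2 = (16.0)² × (0.7778)⁴ = 256.0 × 0.3660 = 93.68.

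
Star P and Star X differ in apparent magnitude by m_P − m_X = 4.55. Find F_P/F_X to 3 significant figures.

F_P/F_X = 10^(−(m_P − m_X)/2.5) = 10^(-4.55/2.5) = 10^-1.820 = 0.01514.

0.0151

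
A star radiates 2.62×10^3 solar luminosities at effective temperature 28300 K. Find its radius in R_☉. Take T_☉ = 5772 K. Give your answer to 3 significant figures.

2.13 R_☉

R/R_☉ = √(L/L_☉) / (T/T_☉)² = √(2.62×10^3) / (4.903)²
       = 51.19 / 24.04 = 2.129.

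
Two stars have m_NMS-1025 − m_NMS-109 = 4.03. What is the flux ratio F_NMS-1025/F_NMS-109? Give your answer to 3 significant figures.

F_NMS-1025/F_NMS-109 = 10^(−(m_NMS-1025 − m_NMS-109)/2.5) = 10^(-4.03/2.5) = 10^-1.612 = 0.02443.

0.0244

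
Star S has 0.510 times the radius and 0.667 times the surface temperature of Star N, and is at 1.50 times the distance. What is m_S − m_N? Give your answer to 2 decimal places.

L_S/L_N = (0.510)²(0.667)⁴ = 0.05148.
F_S/F_N = (L_S/L_N)/(d_S/d_N)² = 0.05148/2.250 = 0.02288.
m_S − m_N = −2.5 log₁₀(0.02288) = 4.10.

4.10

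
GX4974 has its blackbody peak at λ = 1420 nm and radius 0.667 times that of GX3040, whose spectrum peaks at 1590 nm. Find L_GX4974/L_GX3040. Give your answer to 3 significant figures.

Wien's law gives T ∝ 1/λ_max, so T_GX4974/T_GX3040 = λ_GX3040/λ_GX4974 = 1590/1420 = 1.120.
Then L ∝ R²T⁴ gives L_GX4974/L_GX3040 = (0.667)² × (1.120)⁴ = 0.4449 × 1.572 = 0.6993.

0.699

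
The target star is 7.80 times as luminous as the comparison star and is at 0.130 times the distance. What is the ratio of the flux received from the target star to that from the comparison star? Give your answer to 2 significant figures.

4.6×10^2

F = L/(4πd²), so F_t/F_c = (L_t/L_c) / (d_t/d_c)²
= 7.80 / (0.130)² = 7.80 / 0.01690 = 461.5.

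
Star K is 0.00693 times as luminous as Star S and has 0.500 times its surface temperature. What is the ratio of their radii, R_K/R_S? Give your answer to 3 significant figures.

0.333

L ∝ R²T⁴ gives R ∝ √L / T², so
R_K/R_S = √(0.00693) / (0.500)² = 0.08325 / 0.2500 = 0.3330.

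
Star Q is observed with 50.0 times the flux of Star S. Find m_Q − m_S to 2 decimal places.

-4.25

m_Q − m_S = −2.5 log₁₀(F_Q/F_S) = −2.5 log₁₀(50.0) = −2.5 × (1.699) = -4.247.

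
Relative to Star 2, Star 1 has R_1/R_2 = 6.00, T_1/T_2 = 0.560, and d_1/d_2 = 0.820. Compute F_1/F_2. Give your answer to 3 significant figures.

5.27

L_1/L_2 = (R_1/R_2)²(T_1/T_2)⁴ = (6.00)² × (0.560)⁴ = 3.540.
F_1/F_2 = (L_1/L_2)/(d_1/d_2)² = 3.540 / (0.820)² = 5.265.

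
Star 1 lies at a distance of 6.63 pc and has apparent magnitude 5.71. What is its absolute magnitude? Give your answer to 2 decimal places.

6.60

M = m − 5 log₁₀(d/10 pc) = 5.71 − 5 log₁₀(6.63/10)
  = 5.71 − 5 × -0.178 = 5.71 − -0.89 = 6.60.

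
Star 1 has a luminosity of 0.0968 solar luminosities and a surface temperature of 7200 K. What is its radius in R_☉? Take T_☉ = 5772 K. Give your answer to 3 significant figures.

0.200 R_☉

R/R_☉ = √(L/L_☉) / (T/T_☉)² = √(0.0968) / (1.247)²
       = 0.3111 / 1.556 = 0.2000.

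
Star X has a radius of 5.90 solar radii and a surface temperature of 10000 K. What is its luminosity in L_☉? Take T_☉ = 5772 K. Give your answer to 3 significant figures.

L/L_☉ = (R/R_☉)² (T/T_☉)⁴ = (5.90)² × (10000/5772)⁴
       = 34.81 × (1.733)⁴ = 34.81 × 9.009 = 313.6.

314 L_☉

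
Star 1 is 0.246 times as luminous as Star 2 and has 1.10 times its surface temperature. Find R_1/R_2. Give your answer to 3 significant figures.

L ∝ R²T⁴ gives R ∝ √L / T², so
R_1/R_2 = √(0.246) / (1.10)² = 0.4960 / 1.210 = 0.4099.

0.410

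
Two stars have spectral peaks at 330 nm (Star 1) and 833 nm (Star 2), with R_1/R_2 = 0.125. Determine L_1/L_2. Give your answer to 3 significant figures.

Wien's law gives T ∝ 1/λ_max, so T_1/T_2 = λ_2/λ_1 = 833/330 = 2.524.
Then L ∝ R²T⁴ gives L_1/L_2 = (0.125)² × (2.524)⁴ = 0.01562 × 40.60 = 0.6344.

0.634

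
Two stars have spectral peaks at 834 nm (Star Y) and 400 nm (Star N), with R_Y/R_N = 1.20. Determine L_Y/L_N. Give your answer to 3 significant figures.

0.0762

Wien's law gives T ∝ 1/λ_max, so T_Y/T_N = λ_N/λ_Y = 400/834 = 0.4796.
Then L ∝ R²T⁴ gives L_Y/L_N = (1.20)² × (0.4796)⁴ = 1.440 × 0.05291 = 0.07620.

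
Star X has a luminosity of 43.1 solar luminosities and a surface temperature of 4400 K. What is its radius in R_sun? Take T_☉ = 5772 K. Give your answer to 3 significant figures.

11.3 R_sun

R/R_☉ = √(L/L_☉) / (T/T_☉)² = √(43.1) / (0.7623)²
       = 6.565 / 0.5811 = 11.30.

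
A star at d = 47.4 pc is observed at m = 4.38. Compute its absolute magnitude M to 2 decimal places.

1.00

M = m − 5 log₁₀(d/10 pc) = 4.38 − 5 log₁₀(47.4/10)
  = 4.38 − 5 × 0.676 = 4.38 − 3.38 = 1.00.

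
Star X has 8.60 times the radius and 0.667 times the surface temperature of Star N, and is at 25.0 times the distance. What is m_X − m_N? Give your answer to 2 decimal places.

4.08

L_X/L_N = (8.60)²(0.667)⁴ = 14.64.
F_X/F_N = (L_X/L_N)/(d_X/d_N)² = 14.64/625.0 = 0.02342.
m_X − m_N = −2.5 log₁₀(0.02342) = 4.08.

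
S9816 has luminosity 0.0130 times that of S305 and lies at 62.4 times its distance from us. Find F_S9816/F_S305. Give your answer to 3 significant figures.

F = L/(4πd²), so F_S9816/F_S305 = (L_S9816/L_S305) / (d_S9816/d_S305)²
= 0.0130 / (62.4)² = 0.0130 / 3894 = 3.339×10^-6.

3.34×10^-6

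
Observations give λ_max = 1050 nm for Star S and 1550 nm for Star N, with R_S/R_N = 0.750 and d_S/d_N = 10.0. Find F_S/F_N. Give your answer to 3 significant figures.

0.0267

Wien's law: T_S/T_N = λ_N/λ_S = 1550/1050 = 1.476.
L_S/L_N = (R_S/R_N)²(T_S/T_N)⁴ = (0.750)²(1.476)⁴ = 2.671.
F_S/F_N = (L_S/L_N)/(d_S/d_N)² = 2.671/(10.0)² = 0.02671.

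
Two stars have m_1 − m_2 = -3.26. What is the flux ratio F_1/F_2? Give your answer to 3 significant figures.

20.1

F_1/F_2 = 10^(−(m_1 − m_2)/2.5) = 10^(3.26/2.5) = 10^1.304 = 20.14.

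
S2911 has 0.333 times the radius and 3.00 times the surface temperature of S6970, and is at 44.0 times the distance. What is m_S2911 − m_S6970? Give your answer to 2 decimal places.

L_S2911/L_S6970 = (0.333)²(3.00)⁴ = 8.982.
F_S2911/F_S6970 = (L_S2911/L_S6970)/(d_S2911/d_S6970)² = 8.982/1936 = 0.004639.
m_S2911 − m_S6970 = −2.5 log₁₀(0.004639) = 5.83.

5.83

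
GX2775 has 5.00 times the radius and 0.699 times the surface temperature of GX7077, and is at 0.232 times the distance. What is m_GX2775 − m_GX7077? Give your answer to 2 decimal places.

L_GX2775/L_GX7077 = (5.00)²(0.699)⁴ = 5.968.
F_GX2775/F_GX7077 = (L_GX2775/L_GX7077)/(d_GX2775/d_GX7077)² = 5.968/0.05382 = 110.9.
m_GX2775 − m_GX7077 = −2.5 log₁₀(110.9) = -5.11.

-5.11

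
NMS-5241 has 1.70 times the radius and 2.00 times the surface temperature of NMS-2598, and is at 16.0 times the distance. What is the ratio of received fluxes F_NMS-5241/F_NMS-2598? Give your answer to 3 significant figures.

0.181

L_NMS-5241/L_NMS-2598 = (R_NMS-5241/R_NMS-2598)²(T_NMS-5241/T_NMS-2598)⁴ = (1.70)² × (2.00)⁴ = 46.24.
F_NMS-5241/F_NMS-2598 = (L_NMS-5241/L_NMS-2598)/(d_NMS-5241/d_NMS-2598)² = 46.24 / (16.0)² = 0.1806.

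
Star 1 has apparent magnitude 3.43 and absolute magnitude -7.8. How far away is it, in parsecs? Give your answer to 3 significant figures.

m − M = 5 log₁₀(d/10 pc)
3.43 − (-7.8) = 11.23 = 5 log₁₀(d/10)
d = 10 × 10^(11.23/5) = 10 × 10^2.246 = 1762 pc.

1.76×10^3 pc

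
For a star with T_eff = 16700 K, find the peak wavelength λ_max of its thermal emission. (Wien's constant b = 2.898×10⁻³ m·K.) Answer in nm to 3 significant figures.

174 nm

λ_max = b/T = 2.898×10⁻³ / 16700 = 1.74×10^-7 m = 173.5 nm.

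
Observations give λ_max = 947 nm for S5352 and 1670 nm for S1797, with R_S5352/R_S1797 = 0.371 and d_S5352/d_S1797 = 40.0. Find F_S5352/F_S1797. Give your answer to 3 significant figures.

Wien's law: T_S5352/T_S1797 = λ_S1797/λ_S5352 = 1670/947 = 1.763.
L_S5352/L_S1797 = (R_S5352/R_S1797)²(T_S5352/T_S1797)⁴ = (0.371)²(1.763)⁴ = 1.331.
F_S5352/F_S1797 = (L_S5352/L_S1797)/(d_S5352/d_S1797)² = 1.331/(40.0)² = 8.319×10^-4.

8.32×10^-4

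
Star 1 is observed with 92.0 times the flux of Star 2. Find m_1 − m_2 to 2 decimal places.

m_1 − m_2 = −2.5 log₁₀(F_1/F_2) = −2.5 log₁₀(92.0) = −2.5 × (1.964) = -4.909.

-4.91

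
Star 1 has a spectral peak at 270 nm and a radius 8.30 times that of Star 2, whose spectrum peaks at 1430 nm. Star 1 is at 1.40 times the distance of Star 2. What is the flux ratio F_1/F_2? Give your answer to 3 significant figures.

2.77×10^4

Wien's law: T_1/T_2 = λ_2/λ_1 = 1430/270 = 5.296.
L_1/L_2 = (R_1/R_2)²(T_1/T_2)⁴ = (8.30)²(5.296)⁴ = 5.421×10^4.
F_1/F_2 = (L_1/L_2)/(d_1/d_2)² = 5.421×10^4/(1.40)² = 2.766×10^4.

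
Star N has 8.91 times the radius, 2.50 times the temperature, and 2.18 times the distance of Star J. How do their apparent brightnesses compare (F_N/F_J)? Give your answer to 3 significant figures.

L_N/L_J = (R_N/R_J)²(T_N/T_J)⁴ = (8.91)² × (2.50)⁴ = 3101.
F_N/F_J = (L_N/L_J)/(d_N/d_J)² = 3101 / (2.18)² = 652.5.

653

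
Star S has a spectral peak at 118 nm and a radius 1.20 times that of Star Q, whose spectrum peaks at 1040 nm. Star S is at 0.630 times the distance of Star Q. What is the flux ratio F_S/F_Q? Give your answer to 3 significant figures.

2.19×10^4

Wien's law: T_S/T_Q = λ_Q/λ_S = 1040/118 = 8.814.
L_S/L_Q = (R_S/R_Q)²(T_S/T_Q)⁴ = (1.20)²(8.814)⁴ = 8689.
F_S/F_Q = (L_S/L_Q)/(d_S/d_Q)² = 8689/(0.630)² = 2.189×10^4.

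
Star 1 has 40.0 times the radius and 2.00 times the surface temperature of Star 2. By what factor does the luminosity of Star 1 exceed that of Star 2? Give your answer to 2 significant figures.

From the Stefan–Boltzmann law, L ∝ R²T⁴, so
L_1/L_2 = (R_1/R_2)² (T_1/T_2)⁴ = (40.0)² × (2.00)⁴ = 1600 × 16.00 = 2.560×10^4.

2.6×10^4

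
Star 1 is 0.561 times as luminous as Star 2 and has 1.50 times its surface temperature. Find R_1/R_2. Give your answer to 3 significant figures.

L ∝ R²T⁴ gives R ∝ √L / T², so
R_1/R_2 = √(0.561) / (1.50)² = 0.7490 / 2.250 = 0.3329.

0.333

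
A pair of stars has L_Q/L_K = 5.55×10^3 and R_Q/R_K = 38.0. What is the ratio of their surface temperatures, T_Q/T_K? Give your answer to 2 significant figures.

1.4

L ∝ R²T⁴ gives T ∝ (L/R²)^(1/4), so
T_Q/T_K = (5.55×10^3 / 38.0²)^(1/4) = (3.843)^(1/4) = 1.400.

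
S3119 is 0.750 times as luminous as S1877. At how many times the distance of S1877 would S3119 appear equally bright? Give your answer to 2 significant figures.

Equal flux requires L_S3119/d_S3119² = L_S1877/d_S1877², so d_S3119/d_S1877 = √(L_S3119/L_S1877)
= √(0.750) = 0.8660.

0.87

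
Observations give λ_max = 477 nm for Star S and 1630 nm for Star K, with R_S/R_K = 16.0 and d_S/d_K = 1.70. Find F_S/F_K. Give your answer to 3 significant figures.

Wien's law: T_S/T_K = λ_K/λ_S = 1630/477 = 3.417.
L_S/L_K = (R_S/R_K)²(T_S/T_K)⁴ = (16.0)²(3.417)⁴ = 3.491×10^4.
F_S/F_K = (L_S/L_K)/(d_S/d_K)² = 3.491×10^4/(1.70)² = 1.208×10^4.

1.21×10^4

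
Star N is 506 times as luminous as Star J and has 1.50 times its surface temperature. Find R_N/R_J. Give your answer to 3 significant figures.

10.0

L ∝ R²T⁴ gives R ∝ √L / T², so
R_N/R_J = √(506) / (1.50)² = 22.49 / 2.250 = 9.998.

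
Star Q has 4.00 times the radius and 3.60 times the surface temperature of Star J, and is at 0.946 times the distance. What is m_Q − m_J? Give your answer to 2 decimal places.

L_Q/L_J = (4.00)²(3.60)⁴ = 2687.
F_Q/F_J = (L_Q/L_J)/(d_Q/d_J)² = 2687/0.8949 = 3003.
m_Q − m_J = −2.5 log₁₀(3003) = -8.69.

-8.69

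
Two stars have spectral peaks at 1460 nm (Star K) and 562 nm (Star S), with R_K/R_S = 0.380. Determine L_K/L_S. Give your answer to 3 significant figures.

Wien's law gives T ∝ 1/λ_max, so T_K/T_S = λ_S/λ_K = 562/1460 = 0.3849.
Then L ∝ R²T⁴ gives L_K/L_S = (0.380)² × (0.3849)⁴ = 0.1444 × 0.02196 = 0.003170.

0.00317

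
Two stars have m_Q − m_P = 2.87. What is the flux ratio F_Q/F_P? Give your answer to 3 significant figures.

F_Q/F_P = 10^(−(m_Q − m_P)/2.5) = 10^(-2.87/2.5) = 10^-1.148 = 0.07112.

0.0711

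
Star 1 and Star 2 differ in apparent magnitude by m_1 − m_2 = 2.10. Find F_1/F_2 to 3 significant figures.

0.145

F_1/F_2 = 10^(−(m_1 − m_2)/2.5) = 10^(-2.10/2.5) = 10^-0.840 = 0.1445.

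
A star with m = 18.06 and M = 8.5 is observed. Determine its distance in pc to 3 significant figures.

m − M = 5 log₁₀(d/10 pc)
18.06 − (8.5) = 9.56 = 5 log₁₀(d/10)
d = 10 × 10^(9.56/5) = 10 × 10^1.912 = 816.6 pc.

817 pc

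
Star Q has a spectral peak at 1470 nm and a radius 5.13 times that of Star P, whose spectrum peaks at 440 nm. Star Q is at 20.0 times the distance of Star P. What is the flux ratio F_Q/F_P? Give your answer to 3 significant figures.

5.28×10^-4

Wien's law: T_Q/T_P = λ_P/λ_Q = 440/1470 = 0.2993.
L_Q/L_P = (R_Q/R_P)²(T_Q/T_P)⁴ = (5.13)²(0.2993)⁴ = 0.2112.
F_Q/F_P = (L_Q/L_P)/(d_Q/d_P)² = 0.2112/(20.0)² = 5.281×10^-4.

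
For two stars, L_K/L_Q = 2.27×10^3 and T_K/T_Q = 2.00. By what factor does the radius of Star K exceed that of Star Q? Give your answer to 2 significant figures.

12

L ∝ R²T⁴ gives R ∝ √L / T², so
R_K/R_Q = √(2.27×10^3) / (2.00)² = 47.64 / 4.000 = 11.91.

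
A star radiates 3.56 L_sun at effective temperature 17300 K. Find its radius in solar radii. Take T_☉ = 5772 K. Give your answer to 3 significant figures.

0.210 solar radii

R/R_☉ = √(L/L_☉) / (T/T_☉)² = √(3.56) / (2.997)²
       = 1.887 / 8.983 = 0.2100.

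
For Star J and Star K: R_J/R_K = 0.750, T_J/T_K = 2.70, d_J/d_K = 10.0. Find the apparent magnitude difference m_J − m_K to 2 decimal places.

L_J/L_K = (0.750)²(2.70)⁴ = 29.89.
F_J/F_K = (L_J/L_K)/(d_J/d_K)² = 29.89/100.0 = 0.2989.
m_J − m_K = −2.5 log₁₀(0.2989) = 1.31.

1.31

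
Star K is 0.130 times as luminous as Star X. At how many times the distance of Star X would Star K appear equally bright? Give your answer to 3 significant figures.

0.361

Equal flux requires L_K/d_K² = L_X/d_X², so d_K/d_X = √(L_K/L_X)
= √(0.130) = 0.3606.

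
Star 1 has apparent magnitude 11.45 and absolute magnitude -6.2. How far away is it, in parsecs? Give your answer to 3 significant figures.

3.39×10^4 pc

m − M = 5 log₁₀(d/10 pc)
11.45 − (-6.2) = 17.65 = 5 log₁₀(d/10)
d = 10 × 10^(17.65/5) = 10 × 10^3.530 = 3.388×10^4 pc.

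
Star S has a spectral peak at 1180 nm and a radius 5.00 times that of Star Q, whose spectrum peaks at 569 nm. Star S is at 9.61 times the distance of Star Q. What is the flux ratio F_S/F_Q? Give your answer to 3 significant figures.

0.0146

Wien's law: T_S/T_Q = λ_Q/λ_S = 569/1180 = 0.4822.
L_S/L_Q = (R_S/R_Q)²(T_S/T_Q)⁴ = (5.00)²(0.4822)⁴ = 1.352.
F_S/F_Q = (L_S/L_Q)/(d_S/d_Q)² = 1.352/(9.61)² = 0.01464.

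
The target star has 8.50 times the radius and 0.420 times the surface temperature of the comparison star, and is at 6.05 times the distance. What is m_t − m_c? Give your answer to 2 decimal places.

L_t/L_c = (8.50)²(0.420)⁴ = 2.248.
F_t/F_c = (L_t/L_c)/(d_t/d_c)² = 2.248/36.60 = 0.06142.
m_t − m_c = −2.5 log₁₀(0.06142) = 3.03.

3.03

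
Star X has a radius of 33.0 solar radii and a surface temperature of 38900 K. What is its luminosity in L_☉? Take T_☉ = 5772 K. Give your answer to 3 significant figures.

L/L_☉ = (R/R_☉)² (T/T_☉)⁴ = (33.0)² × (38900/5772)⁴
       = 1089 × (6.739)⁴ = 1089 × 2063 = 2.247×10^6.

2.25×10^6 L_☉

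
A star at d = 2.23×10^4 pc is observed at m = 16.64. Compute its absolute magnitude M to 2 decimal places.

M = m − 5 log₁₀(d/10 pc) = 16.64 − 5 log₁₀(2.23×10^4/10)
  = 16.64 − 5 × 3.348 = 16.64 − 16.74 = -0.10.

-0.10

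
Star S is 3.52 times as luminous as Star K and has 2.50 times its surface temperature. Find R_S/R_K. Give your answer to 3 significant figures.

0.300

L ∝ R²T⁴ gives R ∝ √L / T², so
R_S/R_K = √(3.52) / (2.50)² = 1.876 / 6.250 = 0.3002.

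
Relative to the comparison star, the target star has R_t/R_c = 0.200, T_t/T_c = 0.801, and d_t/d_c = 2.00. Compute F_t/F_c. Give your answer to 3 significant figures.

0.00412

L_t/L_c = (R_t/R_c)²(T_t/T_c)⁴ = (0.200)² × (0.801)⁴ = 0.01647.
F_t/F_c = (L_t/L_c)/(d_t/d_c)² = 0.01647 / (2.00)² = 0.004117.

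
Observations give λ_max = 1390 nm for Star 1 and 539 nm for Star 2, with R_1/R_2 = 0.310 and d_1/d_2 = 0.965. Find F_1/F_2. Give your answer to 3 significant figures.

0.00233

Wien's law: T_1/T_2 = λ_2/λ_1 = 539/1390 = 0.3878.
L_1/L_2 = (R_1/R_2)²(T_1/T_2)⁴ = (0.310)²(0.3878)⁴ = 0.002173.
F_1/F_2 = (L_1/L_2)/(d_1/d_2)² = 0.002173/(0.965)² = 0.002333.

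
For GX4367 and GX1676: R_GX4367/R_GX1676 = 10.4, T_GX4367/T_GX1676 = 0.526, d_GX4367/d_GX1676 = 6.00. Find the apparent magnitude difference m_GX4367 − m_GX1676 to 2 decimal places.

1.60

L_GX4367/L_GX1676 = (10.4)²(0.526)⁴ = 8.280.
F_GX4367/F_GX1676 = (L_GX4367/L_GX1676)/(d_GX4367/d_GX1676)² = 8.280/36.00 = 0.2300.
m_GX4367 − m_GX1676 = −2.5 log₁₀(0.2300) = 1.60.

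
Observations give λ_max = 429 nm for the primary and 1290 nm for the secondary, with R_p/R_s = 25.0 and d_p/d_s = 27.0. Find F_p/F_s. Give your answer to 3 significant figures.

Wien's law: T_p/T_s = λ_s/λ_p = 1290/429 = 3.007.
L_p/L_s = (R_p/R_s)²(T_p/T_s)⁴ = (25.0)²(3.007)⁴ = 5.110×10^4.
F_p/F_s = (L_p/L_s)/(d_p/d_s)² = 5.110×10^4/(27.0)² = 70.09.

70.1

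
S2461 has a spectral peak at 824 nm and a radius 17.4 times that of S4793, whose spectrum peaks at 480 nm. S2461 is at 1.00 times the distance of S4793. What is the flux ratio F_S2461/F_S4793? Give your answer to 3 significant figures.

34.9

Wien's law: T_S2461/T_S4793 = λ_S4793/λ_S2461 = 480/824 = 0.5825.
L_S2461/L_S4793 = (R_S2461/R_S4793)²(T_S2461/T_S4793)⁴ = (17.4)²(0.5825)⁴ = 34.86.
F_S2461/F_S4793 = (L_S2461/L_S4793)/(d_S2461/d_S4793)² = 34.86/(1.00)² = 34.86.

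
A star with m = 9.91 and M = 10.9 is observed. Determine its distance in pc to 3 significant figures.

6.34 pc

m − M = 5 log₁₀(d/10 pc)
9.91 − (10.9) = -0.99 = 5 log₁₀(d/10)
d = 10 × 10^(-0.99/5) = 10 × 10^-0.198 = 6.339 pc.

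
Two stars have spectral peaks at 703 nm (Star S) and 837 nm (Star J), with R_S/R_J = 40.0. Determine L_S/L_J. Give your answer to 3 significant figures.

3.22×10^3

Wien's law gives T ∝ 1/λ_max, so T_S/T_J = λ_J/λ_S = 837/703 = 1.191.
Then L ∝ R²T⁴ gives L_S/L_J = (40.0)² × (1.191)⁴ = 1600 × 2.009 = 3215.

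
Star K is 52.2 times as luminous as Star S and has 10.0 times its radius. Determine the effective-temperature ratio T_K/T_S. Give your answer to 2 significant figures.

0.85

L ∝ R²T⁴ gives T ∝ (L/R²)^(1/4), so
T_K/T_S = (52.2 / 10.0²)^(1/4) = (0.5220)^(1/4) = 0.8500.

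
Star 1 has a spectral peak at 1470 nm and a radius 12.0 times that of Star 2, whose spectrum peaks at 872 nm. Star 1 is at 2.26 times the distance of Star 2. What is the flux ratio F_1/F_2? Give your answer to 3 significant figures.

Wien's law: T_1/T_2 = λ_2/λ_1 = 872/1470 = 0.5932.
L_1/L_2 = (R_1/R_2)²(T_1/T_2)⁴ = (12.0)²(0.5932)⁴ = 17.83.
F_1/F_2 = (L_1/L_2)/(d_1/d_2)² = 17.83/(2.26)² = 3.491.

3.49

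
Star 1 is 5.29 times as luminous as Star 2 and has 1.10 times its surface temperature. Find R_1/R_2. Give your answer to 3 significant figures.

1.90

L ∝ R²T⁴ gives R ∝ √L / T², so
R_1/R_2 = √(5.29) / (1.10)² = 2.300 / 1.210 = 1.901.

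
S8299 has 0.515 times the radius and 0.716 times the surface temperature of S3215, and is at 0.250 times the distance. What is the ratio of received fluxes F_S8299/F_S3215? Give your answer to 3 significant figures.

L_S8299/L_S3215 = (R_S8299/R_S3215)²(T_S8299/T_S3215)⁴ = (0.515)² × (0.716)⁴ = 0.06971.
F_S8299/F_S3215 = (L_S8299/L_S3215)/(d_S8299/d_S3215)² = 0.06971 / (0.250)² = 1.115.

1.12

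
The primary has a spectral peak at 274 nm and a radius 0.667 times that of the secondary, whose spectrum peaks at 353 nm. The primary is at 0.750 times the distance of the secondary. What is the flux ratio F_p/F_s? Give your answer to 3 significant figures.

2.18

Wien's law: T_p/T_s = λ_s/λ_p = 353/274 = 1.288.
L_p/L_s = (R_p/R_s)²(T_p/T_s)⁴ = (0.667)²(1.288)⁴ = 1.226.
F_p/F_s = (L_p/L_s)/(d_p/d_s)² = 1.226/(0.750)² = 2.179.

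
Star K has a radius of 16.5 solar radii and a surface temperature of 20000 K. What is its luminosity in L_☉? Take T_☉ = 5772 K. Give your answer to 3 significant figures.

L/L_☉ = (R/R_☉)² (T/T_☉)⁴ = (16.5)² × (20000/5772)⁴
       = 272.2 × (3.465)⁴ = 272.2 × 144.2 = 3.924×10^4.

3.92×10^4 L_☉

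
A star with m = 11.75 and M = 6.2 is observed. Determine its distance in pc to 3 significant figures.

m − M = 5 log₁₀(d/10 pc)
11.75 − (6.2) = 5.55 = 5 log₁₀(d/10)
d = 10 × 10^(5.55/5) = 10 × 10^1.110 = 128.8 pc.

129 pc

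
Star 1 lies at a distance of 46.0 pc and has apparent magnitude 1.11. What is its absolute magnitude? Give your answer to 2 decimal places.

M = m − 5 log₁₀(d/10 pc) = 1.11 − 5 log₁₀(46.0/10)
  = 1.11 − 5 × 0.663 = 1.11 − 3.31 = -2.20.

-2.20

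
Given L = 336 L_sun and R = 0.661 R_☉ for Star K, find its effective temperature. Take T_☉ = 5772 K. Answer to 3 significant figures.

T/T_☉ = (L/L_☉)^(1/4) / (R/R_☉)^(1/2)
T = 5772 × (336)^(1/4) / √(0.661) = 5772 × 4.281 / 0.8130 = 3.040×10^4 K.

3.04×10^4 K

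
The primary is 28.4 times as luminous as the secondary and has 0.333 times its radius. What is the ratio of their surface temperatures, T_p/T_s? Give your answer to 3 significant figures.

4.00

L ∝ R²T⁴ gives T ∝ (L/R²)^(1/4), so
T_p/T_s = (28.4 / 0.333²)^(1/4) = (256.1)^(1/4) = 4.000.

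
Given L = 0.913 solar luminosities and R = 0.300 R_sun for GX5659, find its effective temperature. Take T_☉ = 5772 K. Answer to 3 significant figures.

T/T_☉ = (L/L_☉)^(1/4) / (R/R_☉)^(1/2)
T = 5772 × (0.913)^(1/4) / √(0.300) = 5772 × 0.9775 / 0.5477 = 1.030×10^4 K.

1.03×10^4 K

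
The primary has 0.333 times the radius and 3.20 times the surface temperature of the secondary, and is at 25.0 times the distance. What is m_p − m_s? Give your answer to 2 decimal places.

L_p/L_s = (0.333)²(3.20)⁴ = 11.63.
F_p/F_s = (L_p/L_s)/(d_p/d_s)² = 11.63/625.0 = 0.01860.
m_p − m_s = −2.5 log₁₀(0.01860) = 4.33.

4.33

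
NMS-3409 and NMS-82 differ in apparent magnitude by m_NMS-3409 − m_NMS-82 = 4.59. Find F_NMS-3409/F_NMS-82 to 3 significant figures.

F_NMS-3409/F_NMS-82 = 10^(−(m_NMS-3409 − m_NMS-82)/2.5) = 10^(-4.59/2.5) = 10^-1.836 = 0.01459.

0.0146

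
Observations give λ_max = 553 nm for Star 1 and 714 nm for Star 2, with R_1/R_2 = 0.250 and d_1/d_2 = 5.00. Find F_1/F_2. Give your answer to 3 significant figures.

0.00695

Wien's law: T_1/T_2 = λ_2/λ_1 = 714/553 = 1.291.
L_1/L_2 = (R_1/R_2)²(T_1/T_2)⁴ = (0.250)²(1.291)⁴ = 0.1737.
F_1/F_2 = (L_1/L_2)/(d_1/d_2)² = 0.1737/(5.00)² = 0.006948.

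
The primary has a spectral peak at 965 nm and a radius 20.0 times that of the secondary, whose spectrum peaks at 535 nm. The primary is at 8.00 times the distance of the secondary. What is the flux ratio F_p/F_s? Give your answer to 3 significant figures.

Wien's law: T_p/T_s = λ_s/λ_p = 535/965 = 0.5544.
L_p/L_s = (R_p/R_s)²(T_p/T_s)⁴ = (20.0)²(0.5544)⁴ = 37.79.
F_p/F_s = (L_p/L_s)/(d_p/d_s)² = 37.79/(8.00)² = 0.5905.

0.590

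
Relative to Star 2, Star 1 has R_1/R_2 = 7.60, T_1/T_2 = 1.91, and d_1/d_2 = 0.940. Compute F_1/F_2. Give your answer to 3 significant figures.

870

L_1/L_2 = (R_1/R_2)²(T_1/T_2)⁴ = (7.60)² × (1.91)⁴ = 768.7.
F_1/F_2 = (L_1/L_2)/(d_1/d_2)² = 768.7 / (0.940)² = 870.0.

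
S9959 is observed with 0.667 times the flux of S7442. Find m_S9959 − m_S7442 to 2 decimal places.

0.44

m_S9959 − m_S7442 = −2.5 log₁₀(F_S9959/F_S7442) = −2.5 log₁₀(0.667) = −2.5 × (-0.176) = 0.440.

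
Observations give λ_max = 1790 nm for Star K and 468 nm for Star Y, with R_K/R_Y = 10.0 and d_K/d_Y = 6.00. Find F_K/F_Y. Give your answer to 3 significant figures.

Wien's law: T_K/T_Y = λ_Y/λ_K = 468/1790 = 0.2615.
L_K/L_Y = (R_K/R_Y)²(T_K/T_Y)⁴ = (10.0)²(0.2615)⁴ = 0.4673.
F_K/F_Y = (L_K/L_Y)/(d_K/d_Y)² = 0.4673/(6.00)² = 0.01298.

0.0130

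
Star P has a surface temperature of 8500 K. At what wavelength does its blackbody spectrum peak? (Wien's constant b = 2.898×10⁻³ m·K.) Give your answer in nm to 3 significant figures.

λ_max = b/T = 2.898×10⁻³ / 8500 = 3.41×10^-7 m = 340.9 nm.

341 nm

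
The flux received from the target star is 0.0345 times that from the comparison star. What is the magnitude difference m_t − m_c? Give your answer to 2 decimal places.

3.66

m_t − m_c = −2.5 log₁₀(F_t/F_c) = −2.5 log₁₀(0.0345) = −2.5 × (-1.462) = 3.655.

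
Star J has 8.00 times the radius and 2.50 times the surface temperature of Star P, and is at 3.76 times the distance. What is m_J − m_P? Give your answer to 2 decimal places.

L_J/L_P = (8.00)²(2.50)⁴ = 2500.
F_J/F_P = (L_J/L_P)/(d_J/d_P)² = 2500/14.14 = 176.8.
m_J − m_P = −2.5 log₁₀(176.8) = -5.62.

-5.62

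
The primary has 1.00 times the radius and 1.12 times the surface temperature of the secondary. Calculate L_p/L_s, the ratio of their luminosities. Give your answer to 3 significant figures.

1.57

From the Stefan–Boltzmann law, L ∝ R²T⁴, so
L_p/L_s = (R_p/R_s)² (T_p/T_s)⁴ = (1.00)² × (1.12)⁴ = 1.000 × 1.574 = 1.574.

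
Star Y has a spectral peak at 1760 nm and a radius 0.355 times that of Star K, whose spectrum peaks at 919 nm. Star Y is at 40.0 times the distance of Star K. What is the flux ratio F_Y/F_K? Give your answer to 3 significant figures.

Wien's law: T_Y/T_K = λ_K/λ_Y = 919/1760 = 0.5222.
L_Y/L_K = (R_Y/R_K)²(T_Y/T_K)⁴ = (0.355)²(0.5222)⁴ = 0.009368.
F_Y/F_K = (L_Y/L_K)/(d_Y/d_K)² = 0.009368/(40.0)² = 5.855×10^-6.

5.86×10^-6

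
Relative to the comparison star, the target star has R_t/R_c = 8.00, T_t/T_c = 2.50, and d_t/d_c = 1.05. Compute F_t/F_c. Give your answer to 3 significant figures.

L_t/L_c = (R_t/R_c)²(T_t/T_c)⁴ = (8.00)² × (2.50)⁴ = 2500.
F_t/F_c = (L_t/L_c)/(d_t/d_c)² = 2500 / (1.05)² = 2268.

2.27×10^3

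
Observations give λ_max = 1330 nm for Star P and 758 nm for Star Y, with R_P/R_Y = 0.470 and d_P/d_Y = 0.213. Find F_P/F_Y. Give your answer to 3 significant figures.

Wien's law: T_P/T_Y = λ_Y/λ_P = 758/1330 = 0.5699.
L_P/L_Y = (R_P/R_Y)²(T_P/T_Y)⁴ = (0.470)²(0.5699)⁴ = 0.02331.
F_P/F_Y = (L_P/L_Y)/(d_P/d_Y)² = 0.02331/(0.213)² = 0.5137.

0.514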